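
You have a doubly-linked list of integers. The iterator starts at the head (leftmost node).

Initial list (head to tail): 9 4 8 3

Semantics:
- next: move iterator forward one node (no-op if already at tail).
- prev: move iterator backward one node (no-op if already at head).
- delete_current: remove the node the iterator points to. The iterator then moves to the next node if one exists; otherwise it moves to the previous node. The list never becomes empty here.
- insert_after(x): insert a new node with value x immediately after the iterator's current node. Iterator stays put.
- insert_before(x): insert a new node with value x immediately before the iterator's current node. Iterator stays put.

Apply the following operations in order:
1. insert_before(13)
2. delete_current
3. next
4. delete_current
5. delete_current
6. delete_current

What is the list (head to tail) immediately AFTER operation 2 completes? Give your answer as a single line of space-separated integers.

Answer: 13 4 8 3

Derivation:
After 1 (insert_before(13)): list=[13, 9, 4, 8, 3] cursor@9
After 2 (delete_current): list=[13, 4, 8, 3] cursor@4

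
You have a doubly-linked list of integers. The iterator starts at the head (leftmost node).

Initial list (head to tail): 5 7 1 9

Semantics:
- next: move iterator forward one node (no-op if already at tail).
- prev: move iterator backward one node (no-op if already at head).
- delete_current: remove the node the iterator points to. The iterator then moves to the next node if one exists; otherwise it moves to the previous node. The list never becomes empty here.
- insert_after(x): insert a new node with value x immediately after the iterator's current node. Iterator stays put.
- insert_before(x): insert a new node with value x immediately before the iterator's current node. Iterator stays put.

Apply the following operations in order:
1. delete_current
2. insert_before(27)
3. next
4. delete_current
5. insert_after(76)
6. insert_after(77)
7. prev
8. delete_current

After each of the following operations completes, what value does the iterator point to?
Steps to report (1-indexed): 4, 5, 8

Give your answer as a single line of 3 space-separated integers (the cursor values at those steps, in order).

After 1 (delete_current): list=[7, 1, 9] cursor@7
After 2 (insert_before(27)): list=[27, 7, 1, 9] cursor@7
After 3 (next): list=[27, 7, 1, 9] cursor@1
After 4 (delete_current): list=[27, 7, 9] cursor@9
After 5 (insert_after(76)): list=[27, 7, 9, 76] cursor@9
After 6 (insert_after(77)): list=[27, 7, 9, 77, 76] cursor@9
After 7 (prev): list=[27, 7, 9, 77, 76] cursor@7
After 8 (delete_current): list=[27, 9, 77, 76] cursor@9

Answer: 9 9 9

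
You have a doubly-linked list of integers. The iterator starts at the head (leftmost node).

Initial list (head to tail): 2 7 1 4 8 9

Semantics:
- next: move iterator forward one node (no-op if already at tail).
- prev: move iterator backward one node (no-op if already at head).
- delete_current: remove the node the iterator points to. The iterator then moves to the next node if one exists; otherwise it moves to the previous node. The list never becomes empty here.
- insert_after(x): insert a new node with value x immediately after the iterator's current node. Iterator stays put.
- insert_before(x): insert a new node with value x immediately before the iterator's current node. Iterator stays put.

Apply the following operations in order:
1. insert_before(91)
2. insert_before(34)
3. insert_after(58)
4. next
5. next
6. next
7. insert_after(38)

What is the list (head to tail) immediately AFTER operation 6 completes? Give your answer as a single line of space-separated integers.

Answer: 91 34 2 58 7 1 4 8 9

Derivation:
After 1 (insert_before(91)): list=[91, 2, 7, 1, 4, 8, 9] cursor@2
After 2 (insert_before(34)): list=[91, 34, 2, 7, 1, 4, 8, 9] cursor@2
After 3 (insert_after(58)): list=[91, 34, 2, 58, 7, 1, 4, 8, 9] cursor@2
After 4 (next): list=[91, 34, 2, 58, 7, 1, 4, 8, 9] cursor@58
After 5 (next): list=[91, 34, 2, 58, 7, 1, 4, 8, 9] cursor@7
After 6 (next): list=[91, 34, 2, 58, 7, 1, 4, 8, 9] cursor@1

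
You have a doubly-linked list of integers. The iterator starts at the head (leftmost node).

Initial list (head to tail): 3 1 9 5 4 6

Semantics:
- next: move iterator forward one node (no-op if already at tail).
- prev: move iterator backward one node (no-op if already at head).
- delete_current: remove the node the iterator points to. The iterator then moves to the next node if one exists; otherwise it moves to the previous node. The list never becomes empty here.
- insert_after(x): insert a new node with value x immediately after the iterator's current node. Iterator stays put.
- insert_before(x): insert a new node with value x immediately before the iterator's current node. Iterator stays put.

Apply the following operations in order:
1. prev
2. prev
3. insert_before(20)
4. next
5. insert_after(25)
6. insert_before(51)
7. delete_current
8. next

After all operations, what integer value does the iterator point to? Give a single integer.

Answer: 9

Derivation:
After 1 (prev): list=[3, 1, 9, 5, 4, 6] cursor@3
After 2 (prev): list=[3, 1, 9, 5, 4, 6] cursor@3
After 3 (insert_before(20)): list=[20, 3, 1, 9, 5, 4, 6] cursor@3
After 4 (next): list=[20, 3, 1, 9, 5, 4, 6] cursor@1
After 5 (insert_after(25)): list=[20, 3, 1, 25, 9, 5, 4, 6] cursor@1
After 6 (insert_before(51)): list=[20, 3, 51, 1, 25, 9, 5, 4, 6] cursor@1
After 7 (delete_current): list=[20, 3, 51, 25, 9, 5, 4, 6] cursor@25
After 8 (next): list=[20, 3, 51, 25, 9, 5, 4, 6] cursor@9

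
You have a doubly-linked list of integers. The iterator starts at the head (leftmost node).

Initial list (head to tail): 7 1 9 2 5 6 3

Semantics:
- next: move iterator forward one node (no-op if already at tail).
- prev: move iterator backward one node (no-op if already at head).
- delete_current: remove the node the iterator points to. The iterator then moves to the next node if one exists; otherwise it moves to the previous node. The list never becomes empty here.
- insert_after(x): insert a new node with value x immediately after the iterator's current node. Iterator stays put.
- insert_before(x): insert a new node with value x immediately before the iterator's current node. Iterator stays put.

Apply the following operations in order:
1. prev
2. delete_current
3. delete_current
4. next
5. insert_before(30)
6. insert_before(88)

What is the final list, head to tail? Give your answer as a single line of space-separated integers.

After 1 (prev): list=[7, 1, 9, 2, 5, 6, 3] cursor@7
After 2 (delete_current): list=[1, 9, 2, 5, 6, 3] cursor@1
After 3 (delete_current): list=[9, 2, 5, 6, 3] cursor@9
After 4 (next): list=[9, 2, 5, 6, 3] cursor@2
After 5 (insert_before(30)): list=[9, 30, 2, 5, 6, 3] cursor@2
After 6 (insert_before(88)): list=[9, 30, 88, 2, 5, 6, 3] cursor@2

Answer: 9 30 88 2 5 6 3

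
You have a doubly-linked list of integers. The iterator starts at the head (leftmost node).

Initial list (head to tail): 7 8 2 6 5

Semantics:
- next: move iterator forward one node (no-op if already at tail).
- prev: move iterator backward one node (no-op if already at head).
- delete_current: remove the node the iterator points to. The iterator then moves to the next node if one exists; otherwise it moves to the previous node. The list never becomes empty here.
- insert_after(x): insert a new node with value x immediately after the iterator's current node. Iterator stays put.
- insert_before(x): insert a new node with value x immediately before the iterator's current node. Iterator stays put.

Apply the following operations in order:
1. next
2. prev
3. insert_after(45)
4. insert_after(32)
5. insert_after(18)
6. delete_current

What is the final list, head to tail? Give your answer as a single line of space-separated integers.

Answer: 18 32 45 8 2 6 5

Derivation:
After 1 (next): list=[7, 8, 2, 6, 5] cursor@8
After 2 (prev): list=[7, 8, 2, 6, 5] cursor@7
After 3 (insert_after(45)): list=[7, 45, 8, 2, 6, 5] cursor@7
After 4 (insert_after(32)): list=[7, 32, 45, 8, 2, 6, 5] cursor@7
After 5 (insert_after(18)): list=[7, 18, 32, 45, 8, 2, 6, 5] cursor@7
After 6 (delete_current): list=[18, 32, 45, 8, 2, 6, 5] cursor@18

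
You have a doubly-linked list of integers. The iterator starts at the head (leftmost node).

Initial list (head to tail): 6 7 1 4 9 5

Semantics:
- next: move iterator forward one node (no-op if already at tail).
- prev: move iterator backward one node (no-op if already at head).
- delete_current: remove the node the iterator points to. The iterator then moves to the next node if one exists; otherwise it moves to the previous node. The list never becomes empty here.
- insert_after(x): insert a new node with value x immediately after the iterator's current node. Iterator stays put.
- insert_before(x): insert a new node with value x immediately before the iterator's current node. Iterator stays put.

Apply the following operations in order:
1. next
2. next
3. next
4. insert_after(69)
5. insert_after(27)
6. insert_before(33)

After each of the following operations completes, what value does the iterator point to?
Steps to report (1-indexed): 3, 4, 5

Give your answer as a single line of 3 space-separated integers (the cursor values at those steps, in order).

After 1 (next): list=[6, 7, 1, 4, 9, 5] cursor@7
After 2 (next): list=[6, 7, 1, 4, 9, 5] cursor@1
After 3 (next): list=[6, 7, 1, 4, 9, 5] cursor@4
After 4 (insert_after(69)): list=[6, 7, 1, 4, 69, 9, 5] cursor@4
After 5 (insert_after(27)): list=[6, 7, 1, 4, 27, 69, 9, 5] cursor@4
After 6 (insert_before(33)): list=[6, 7, 1, 33, 4, 27, 69, 9, 5] cursor@4

Answer: 4 4 4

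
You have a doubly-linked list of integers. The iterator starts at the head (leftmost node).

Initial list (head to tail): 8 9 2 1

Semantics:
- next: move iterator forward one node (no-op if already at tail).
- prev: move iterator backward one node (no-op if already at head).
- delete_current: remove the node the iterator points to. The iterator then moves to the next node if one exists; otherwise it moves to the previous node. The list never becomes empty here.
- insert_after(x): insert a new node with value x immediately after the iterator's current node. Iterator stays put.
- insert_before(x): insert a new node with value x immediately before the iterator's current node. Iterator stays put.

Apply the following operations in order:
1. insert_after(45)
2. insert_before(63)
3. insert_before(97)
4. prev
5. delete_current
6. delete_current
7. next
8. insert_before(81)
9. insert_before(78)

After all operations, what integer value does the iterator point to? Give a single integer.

Answer: 9

Derivation:
After 1 (insert_after(45)): list=[8, 45, 9, 2, 1] cursor@8
After 2 (insert_before(63)): list=[63, 8, 45, 9, 2, 1] cursor@8
After 3 (insert_before(97)): list=[63, 97, 8, 45, 9, 2, 1] cursor@8
After 4 (prev): list=[63, 97, 8, 45, 9, 2, 1] cursor@97
After 5 (delete_current): list=[63, 8, 45, 9, 2, 1] cursor@8
After 6 (delete_current): list=[63, 45, 9, 2, 1] cursor@45
After 7 (next): list=[63, 45, 9, 2, 1] cursor@9
After 8 (insert_before(81)): list=[63, 45, 81, 9, 2, 1] cursor@9
After 9 (insert_before(78)): list=[63, 45, 81, 78, 9, 2, 1] cursor@9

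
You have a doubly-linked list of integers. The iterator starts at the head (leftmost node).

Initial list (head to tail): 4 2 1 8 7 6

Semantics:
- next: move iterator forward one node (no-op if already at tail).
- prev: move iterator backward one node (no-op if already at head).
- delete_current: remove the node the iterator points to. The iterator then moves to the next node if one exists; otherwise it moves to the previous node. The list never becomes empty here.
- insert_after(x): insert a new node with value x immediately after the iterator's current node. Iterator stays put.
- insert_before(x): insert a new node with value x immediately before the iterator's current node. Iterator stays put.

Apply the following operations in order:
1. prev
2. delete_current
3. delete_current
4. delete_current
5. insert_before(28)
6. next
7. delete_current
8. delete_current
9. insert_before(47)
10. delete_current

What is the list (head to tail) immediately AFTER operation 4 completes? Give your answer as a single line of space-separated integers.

Answer: 8 7 6

Derivation:
After 1 (prev): list=[4, 2, 1, 8, 7, 6] cursor@4
After 2 (delete_current): list=[2, 1, 8, 7, 6] cursor@2
After 3 (delete_current): list=[1, 8, 7, 6] cursor@1
After 4 (delete_current): list=[8, 7, 6] cursor@8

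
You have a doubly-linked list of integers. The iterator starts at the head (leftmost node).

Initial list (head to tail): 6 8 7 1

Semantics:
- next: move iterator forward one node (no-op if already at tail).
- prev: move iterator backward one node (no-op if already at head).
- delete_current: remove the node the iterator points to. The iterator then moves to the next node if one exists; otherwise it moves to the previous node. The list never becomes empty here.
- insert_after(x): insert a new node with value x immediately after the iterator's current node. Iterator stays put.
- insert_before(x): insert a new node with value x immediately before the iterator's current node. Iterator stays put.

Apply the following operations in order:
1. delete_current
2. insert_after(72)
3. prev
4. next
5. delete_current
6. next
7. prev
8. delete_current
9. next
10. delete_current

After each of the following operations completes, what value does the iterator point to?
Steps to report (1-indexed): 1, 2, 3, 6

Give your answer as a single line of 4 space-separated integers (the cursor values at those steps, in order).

Answer: 8 8 8 1

Derivation:
After 1 (delete_current): list=[8, 7, 1] cursor@8
After 2 (insert_after(72)): list=[8, 72, 7, 1] cursor@8
After 3 (prev): list=[8, 72, 7, 1] cursor@8
After 4 (next): list=[8, 72, 7, 1] cursor@72
After 5 (delete_current): list=[8, 7, 1] cursor@7
After 6 (next): list=[8, 7, 1] cursor@1
After 7 (prev): list=[8, 7, 1] cursor@7
After 8 (delete_current): list=[8, 1] cursor@1
After 9 (next): list=[8, 1] cursor@1
After 10 (delete_current): list=[8] cursor@8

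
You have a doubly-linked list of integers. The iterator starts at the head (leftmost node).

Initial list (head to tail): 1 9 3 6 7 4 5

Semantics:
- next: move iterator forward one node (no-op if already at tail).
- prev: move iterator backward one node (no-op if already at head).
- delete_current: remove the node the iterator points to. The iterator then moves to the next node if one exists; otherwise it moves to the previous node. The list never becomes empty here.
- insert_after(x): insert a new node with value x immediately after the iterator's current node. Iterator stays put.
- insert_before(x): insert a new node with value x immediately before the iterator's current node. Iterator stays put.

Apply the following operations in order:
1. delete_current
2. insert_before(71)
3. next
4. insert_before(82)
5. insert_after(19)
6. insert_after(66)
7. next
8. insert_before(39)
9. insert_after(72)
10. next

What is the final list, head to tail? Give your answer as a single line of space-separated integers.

After 1 (delete_current): list=[9, 3, 6, 7, 4, 5] cursor@9
After 2 (insert_before(71)): list=[71, 9, 3, 6, 7, 4, 5] cursor@9
After 3 (next): list=[71, 9, 3, 6, 7, 4, 5] cursor@3
After 4 (insert_before(82)): list=[71, 9, 82, 3, 6, 7, 4, 5] cursor@3
After 5 (insert_after(19)): list=[71, 9, 82, 3, 19, 6, 7, 4, 5] cursor@3
After 6 (insert_after(66)): list=[71, 9, 82, 3, 66, 19, 6, 7, 4, 5] cursor@3
After 7 (next): list=[71, 9, 82, 3, 66, 19, 6, 7, 4, 5] cursor@66
After 8 (insert_before(39)): list=[71, 9, 82, 3, 39, 66, 19, 6, 7, 4, 5] cursor@66
After 9 (insert_after(72)): list=[71, 9, 82, 3, 39, 66, 72, 19, 6, 7, 4, 5] cursor@66
After 10 (next): list=[71, 9, 82, 3, 39, 66, 72, 19, 6, 7, 4, 5] cursor@72

Answer: 71 9 82 3 39 66 72 19 6 7 4 5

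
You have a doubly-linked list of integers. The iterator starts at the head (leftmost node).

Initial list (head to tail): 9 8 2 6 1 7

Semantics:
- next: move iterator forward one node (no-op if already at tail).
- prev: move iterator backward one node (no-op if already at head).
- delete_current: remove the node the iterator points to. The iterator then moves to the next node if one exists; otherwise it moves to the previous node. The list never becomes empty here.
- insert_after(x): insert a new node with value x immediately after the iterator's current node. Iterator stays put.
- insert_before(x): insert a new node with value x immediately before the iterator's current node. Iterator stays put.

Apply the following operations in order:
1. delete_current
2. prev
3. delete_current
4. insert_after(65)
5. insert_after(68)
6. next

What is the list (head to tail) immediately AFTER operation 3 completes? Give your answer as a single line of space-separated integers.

After 1 (delete_current): list=[8, 2, 6, 1, 7] cursor@8
After 2 (prev): list=[8, 2, 6, 1, 7] cursor@8
After 3 (delete_current): list=[2, 6, 1, 7] cursor@2

Answer: 2 6 1 7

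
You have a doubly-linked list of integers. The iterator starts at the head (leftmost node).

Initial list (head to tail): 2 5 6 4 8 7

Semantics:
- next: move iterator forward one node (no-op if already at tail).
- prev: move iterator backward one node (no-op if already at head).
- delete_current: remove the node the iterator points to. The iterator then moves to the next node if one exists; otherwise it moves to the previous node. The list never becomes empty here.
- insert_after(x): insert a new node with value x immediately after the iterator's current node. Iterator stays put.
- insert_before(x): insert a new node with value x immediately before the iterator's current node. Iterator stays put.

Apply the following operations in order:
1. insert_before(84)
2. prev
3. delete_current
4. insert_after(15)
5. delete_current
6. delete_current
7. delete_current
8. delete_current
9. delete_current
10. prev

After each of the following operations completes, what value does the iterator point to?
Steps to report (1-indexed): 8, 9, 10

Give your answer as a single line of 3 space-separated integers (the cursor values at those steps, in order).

Answer: 4 8 8

Derivation:
After 1 (insert_before(84)): list=[84, 2, 5, 6, 4, 8, 7] cursor@2
After 2 (prev): list=[84, 2, 5, 6, 4, 8, 7] cursor@84
After 3 (delete_current): list=[2, 5, 6, 4, 8, 7] cursor@2
After 4 (insert_after(15)): list=[2, 15, 5, 6, 4, 8, 7] cursor@2
After 5 (delete_current): list=[15, 5, 6, 4, 8, 7] cursor@15
After 6 (delete_current): list=[5, 6, 4, 8, 7] cursor@5
After 7 (delete_current): list=[6, 4, 8, 7] cursor@6
After 8 (delete_current): list=[4, 8, 7] cursor@4
After 9 (delete_current): list=[8, 7] cursor@8
After 10 (prev): list=[8, 7] cursor@8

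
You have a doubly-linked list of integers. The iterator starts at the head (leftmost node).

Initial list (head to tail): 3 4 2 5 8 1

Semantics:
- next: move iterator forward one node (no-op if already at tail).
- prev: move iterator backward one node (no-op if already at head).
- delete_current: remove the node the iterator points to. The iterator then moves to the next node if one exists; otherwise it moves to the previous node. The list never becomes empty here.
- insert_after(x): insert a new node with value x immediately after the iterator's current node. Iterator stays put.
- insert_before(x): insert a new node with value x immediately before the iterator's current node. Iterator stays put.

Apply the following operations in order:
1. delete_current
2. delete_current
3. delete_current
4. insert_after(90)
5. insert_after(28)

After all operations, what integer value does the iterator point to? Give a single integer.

Answer: 5

Derivation:
After 1 (delete_current): list=[4, 2, 5, 8, 1] cursor@4
After 2 (delete_current): list=[2, 5, 8, 1] cursor@2
After 3 (delete_current): list=[5, 8, 1] cursor@5
After 4 (insert_after(90)): list=[5, 90, 8, 1] cursor@5
After 5 (insert_after(28)): list=[5, 28, 90, 8, 1] cursor@5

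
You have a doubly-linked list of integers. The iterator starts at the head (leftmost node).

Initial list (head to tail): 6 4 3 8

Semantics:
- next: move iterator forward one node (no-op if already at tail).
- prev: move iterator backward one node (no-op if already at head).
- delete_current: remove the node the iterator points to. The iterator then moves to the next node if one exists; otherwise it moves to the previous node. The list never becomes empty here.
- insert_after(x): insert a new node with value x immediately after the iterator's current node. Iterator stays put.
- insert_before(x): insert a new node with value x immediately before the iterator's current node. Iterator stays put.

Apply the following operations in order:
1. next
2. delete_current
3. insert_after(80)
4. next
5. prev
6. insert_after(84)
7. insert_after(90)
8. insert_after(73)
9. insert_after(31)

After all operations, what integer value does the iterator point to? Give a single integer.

Answer: 3

Derivation:
After 1 (next): list=[6, 4, 3, 8] cursor@4
After 2 (delete_current): list=[6, 3, 8] cursor@3
After 3 (insert_after(80)): list=[6, 3, 80, 8] cursor@3
After 4 (next): list=[6, 3, 80, 8] cursor@80
After 5 (prev): list=[6, 3, 80, 8] cursor@3
After 6 (insert_after(84)): list=[6, 3, 84, 80, 8] cursor@3
After 7 (insert_after(90)): list=[6, 3, 90, 84, 80, 8] cursor@3
After 8 (insert_after(73)): list=[6, 3, 73, 90, 84, 80, 8] cursor@3
After 9 (insert_after(31)): list=[6, 3, 31, 73, 90, 84, 80, 8] cursor@3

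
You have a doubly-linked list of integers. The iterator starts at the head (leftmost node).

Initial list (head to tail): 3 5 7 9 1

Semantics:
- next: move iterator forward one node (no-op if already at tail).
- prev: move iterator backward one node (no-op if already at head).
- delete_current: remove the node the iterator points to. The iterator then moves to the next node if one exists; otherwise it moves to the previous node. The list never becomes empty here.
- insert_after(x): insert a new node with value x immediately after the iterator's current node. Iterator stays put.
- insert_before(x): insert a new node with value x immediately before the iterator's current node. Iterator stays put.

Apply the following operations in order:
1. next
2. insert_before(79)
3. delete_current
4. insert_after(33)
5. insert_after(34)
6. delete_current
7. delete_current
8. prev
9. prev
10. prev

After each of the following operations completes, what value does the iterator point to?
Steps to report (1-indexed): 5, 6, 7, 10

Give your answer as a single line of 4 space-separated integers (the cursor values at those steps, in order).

Answer: 7 34 33 3

Derivation:
After 1 (next): list=[3, 5, 7, 9, 1] cursor@5
After 2 (insert_before(79)): list=[3, 79, 5, 7, 9, 1] cursor@5
After 3 (delete_current): list=[3, 79, 7, 9, 1] cursor@7
After 4 (insert_after(33)): list=[3, 79, 7, 33, 9, 1] cursor@7
After 5 (insert_after(34)): list=[3, 79, 7, 34, 33, 9, 1] cursor@7
After 6 (delete_current): list=[3, 79, 34, 33, 9, 1] cursor@34
After 7 (delete_current): list=[3, 79, 33, 9, 1] cursor@33
After 8 (prev): list=[3, 79, 33, 9, 1] cursor@79
After 9 (prev): list=[3, 79, 33, 9, 1] cursor@3
After 10 (prev): list=[3, 79, 33, 9, 1] cursor@3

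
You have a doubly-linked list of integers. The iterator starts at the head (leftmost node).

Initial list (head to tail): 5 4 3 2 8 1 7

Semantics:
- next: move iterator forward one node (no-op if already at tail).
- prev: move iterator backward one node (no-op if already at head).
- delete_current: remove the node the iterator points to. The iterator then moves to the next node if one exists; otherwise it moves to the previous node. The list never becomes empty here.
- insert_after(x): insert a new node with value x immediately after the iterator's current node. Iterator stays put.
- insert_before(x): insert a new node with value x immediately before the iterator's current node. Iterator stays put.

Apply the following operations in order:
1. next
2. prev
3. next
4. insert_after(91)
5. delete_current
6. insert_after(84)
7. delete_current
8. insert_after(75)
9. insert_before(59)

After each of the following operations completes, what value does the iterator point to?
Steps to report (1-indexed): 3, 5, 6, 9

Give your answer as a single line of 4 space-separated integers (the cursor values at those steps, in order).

Answer: 4 91 91 84

Derivation:
After 1 (next): list=[5, 4, 3, 2, 8, 1, 7] cursor@4
After 2 (prev): list=[5, 4, 3, 2, 8, 1, 7] cursor@5
After 3 (next): list=[5, 4, 3, 2, 8, 1, 7] cursor@4
After 4 (insert_after(91)): list=[5, 4, 91, 3, 2, 8, 1, 7] cursor@4
After 5 (delete_current): list=[5, 91, 3, 2, 8, 1, 7] cursor@91
After 6 (insert_after(84)): list=[5, 91, 84, 3, 2, 8, 1, 7] cursor@91
After 7 (delete_current): list=[5, 84, 3, 2, 8, 1, 7] cursor@84
After 8 (insert_after(75)): list=[5, 84, 75, 3, 2, 8, 1, 7] cursor@84
After 9 (insert_before(59)): list=[5, 59, 84, 75, 3, 2, 8, 1, 7] cursor@84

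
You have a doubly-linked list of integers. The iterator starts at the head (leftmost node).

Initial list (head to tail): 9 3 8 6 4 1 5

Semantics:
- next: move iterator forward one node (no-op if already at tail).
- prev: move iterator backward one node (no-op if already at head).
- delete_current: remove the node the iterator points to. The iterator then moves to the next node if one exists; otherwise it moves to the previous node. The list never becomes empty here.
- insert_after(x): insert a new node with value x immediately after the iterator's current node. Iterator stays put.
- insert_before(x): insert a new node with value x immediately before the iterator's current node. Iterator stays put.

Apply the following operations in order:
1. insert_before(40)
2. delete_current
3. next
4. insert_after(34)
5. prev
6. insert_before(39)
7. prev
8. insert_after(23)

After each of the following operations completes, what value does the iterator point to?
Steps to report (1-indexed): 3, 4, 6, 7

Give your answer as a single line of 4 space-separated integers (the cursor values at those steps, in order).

Answer: 8 8 3 39

Derivation:
After 1 (insert_before(40)): list=[40, 9, 3, 8, 6, 4, 1, 5] cursor@9
After 2 (delete_current): list=[40, 3, 8, 6, 4, 1, 5] cursor@3
After 3 (next): list=[40, 3, 8, 6, 4, 1, 5] cursor@8
After 4 (insert_after(34)): list=[40, 3, 8, 34, 6, 4, 1, 5] cursor@8
After 5 (prev): list=[40, 3, 8, 34, 6, 4, 1, 5] cursor@3
After 6 (insert_before(39)): list=[40, 39, 3, 8, 34, 6, 4, 1, 5] cursor@3
After 7 (prev): list=[40, 39, 3, 8, 34, 6, 4, 1, 5] cursor@39
After 8 (insert_after(23)): list=[40, 39, 23, 3, 8, 34, 6, 4, 1, 5] cursor@39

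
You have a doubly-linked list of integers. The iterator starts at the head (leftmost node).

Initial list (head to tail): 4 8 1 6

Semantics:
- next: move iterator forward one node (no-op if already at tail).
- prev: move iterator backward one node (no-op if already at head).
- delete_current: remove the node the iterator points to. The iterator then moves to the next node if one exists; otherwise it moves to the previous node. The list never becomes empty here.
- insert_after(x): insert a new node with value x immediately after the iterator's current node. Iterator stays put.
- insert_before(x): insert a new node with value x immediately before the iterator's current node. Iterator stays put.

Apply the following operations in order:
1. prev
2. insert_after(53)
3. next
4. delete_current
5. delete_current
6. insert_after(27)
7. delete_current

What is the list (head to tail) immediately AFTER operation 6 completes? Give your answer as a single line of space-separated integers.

After 1 (prev): list=[4, 8, 1, 6] cursor@4
After 2 (insert_after(53)): list=[4, 53, 8, 1, 6] cursor@4
After 3 (next): list=[4, 53, 8, 1, 6] cursor@53
After 4 (delete_current): list=[4, 8, 1, 6] cursor@8
After 5 (delete_current): list=[4, 1, 6] cursor@1
After 6 (insert_after(27)): list=[4, 1, 27, 6] cursor@1

Answer: 4 1 27 6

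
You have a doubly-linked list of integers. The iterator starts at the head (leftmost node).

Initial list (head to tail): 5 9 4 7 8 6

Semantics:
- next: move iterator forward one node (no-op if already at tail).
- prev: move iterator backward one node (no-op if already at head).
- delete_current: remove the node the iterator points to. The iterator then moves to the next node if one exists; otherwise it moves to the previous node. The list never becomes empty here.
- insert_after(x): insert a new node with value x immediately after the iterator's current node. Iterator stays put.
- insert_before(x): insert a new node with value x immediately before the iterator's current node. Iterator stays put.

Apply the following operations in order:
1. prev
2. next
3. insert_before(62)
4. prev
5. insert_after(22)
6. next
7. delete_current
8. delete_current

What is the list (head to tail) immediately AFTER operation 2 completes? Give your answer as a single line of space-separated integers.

After 1 (prev): list=[5, 9, 4, 7, 8, 6] cursor@5
After 2 (next): list=[5, 9, 4, 7, 8, 6] cursor@9

Answer: 5 9 4 7 8 6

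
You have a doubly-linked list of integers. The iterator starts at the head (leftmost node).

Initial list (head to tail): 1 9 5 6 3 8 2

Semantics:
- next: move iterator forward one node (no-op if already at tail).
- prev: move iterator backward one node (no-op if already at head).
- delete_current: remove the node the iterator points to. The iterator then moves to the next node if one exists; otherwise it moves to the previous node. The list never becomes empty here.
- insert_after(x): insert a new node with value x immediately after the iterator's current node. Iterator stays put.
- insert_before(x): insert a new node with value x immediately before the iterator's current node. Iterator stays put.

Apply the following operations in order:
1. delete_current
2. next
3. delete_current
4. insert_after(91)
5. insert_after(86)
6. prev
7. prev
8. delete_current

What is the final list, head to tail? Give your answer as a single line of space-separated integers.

After 1 (delete_current): list=[9, 5, 6, 3, 8, 2] cursor@9
After 2 (next): list=[9, 5, 6, 3, 8, 2] cursor@5
After 3 (delete_current): list=[9, 6, 3, 8, 2] cursor@6
After 4 (insert_after(91)): list=[9, 6, 91, 3, 8, 2] cursor@6
After 5 (insert_after(86)): list=[9, 6, 86, 91, 3, 8, 2] cursor@6
After 6 (prev): list=[9, 6, 86, 91, 3, 8, 2] cursor@9
After 7 (prev): list=[9, 6, 86, 91, 3, 8, 2] cursor@9
After 8 (delete_current): list=[6, 86, 91, 3, 8, 2] cursor@6

Answer: 6 86 91 3 8 2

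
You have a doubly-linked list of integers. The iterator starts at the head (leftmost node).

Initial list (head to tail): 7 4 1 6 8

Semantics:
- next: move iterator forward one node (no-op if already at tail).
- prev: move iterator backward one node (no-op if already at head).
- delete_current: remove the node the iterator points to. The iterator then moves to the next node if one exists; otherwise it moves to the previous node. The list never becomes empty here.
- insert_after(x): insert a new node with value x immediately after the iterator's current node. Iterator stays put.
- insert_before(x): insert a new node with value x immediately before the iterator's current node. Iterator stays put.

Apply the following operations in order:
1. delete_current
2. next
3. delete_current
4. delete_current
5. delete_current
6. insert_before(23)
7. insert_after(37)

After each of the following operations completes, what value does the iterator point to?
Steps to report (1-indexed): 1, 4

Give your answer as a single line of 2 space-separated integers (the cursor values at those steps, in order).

Answer: 4 8

Derivation:
After 1 (delete_current): list=[4, 1, 6, 8] cursor@4
After 2 (next): list=[4, 1, 6, 8] cursor@1
After 3 (delete_current): list=[4, 6, 8] cursor@6
After 4 (delete_current): list=[4, 8] cursor@8
After 5 (delete_current): list=[4] cursor@4
After 6 (insert_before(23)): list=[23, 4] cursor@4
After 7 (insert_after(37)): list=[23, 4, 37] cursor@4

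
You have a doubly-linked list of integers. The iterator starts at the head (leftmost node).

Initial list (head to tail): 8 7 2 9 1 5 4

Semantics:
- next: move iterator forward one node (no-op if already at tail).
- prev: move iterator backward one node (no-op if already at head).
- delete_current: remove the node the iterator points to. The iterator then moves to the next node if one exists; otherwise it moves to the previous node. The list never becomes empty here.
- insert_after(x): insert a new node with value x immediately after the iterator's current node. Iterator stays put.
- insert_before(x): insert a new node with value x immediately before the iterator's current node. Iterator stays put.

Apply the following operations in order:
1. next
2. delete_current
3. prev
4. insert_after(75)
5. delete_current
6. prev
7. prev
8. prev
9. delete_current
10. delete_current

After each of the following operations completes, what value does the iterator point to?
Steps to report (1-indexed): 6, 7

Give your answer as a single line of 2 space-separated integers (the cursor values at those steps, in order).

Answer: 75 75

Derivation:
After 1 (next): list=[8, 7, 2, 9, 1, 5, 4] cursor@7
After 2 (delete_current): list=[8, 2, 9, 1, 5, 4] cursor@2
After 3 (prev): list=[8, 2, 9, 1, 5, 4] cursor@8
After 4 (insert_after(75)): list=[8, 75, 2, 9, 1, 5, 4] cursor@8
After 5 (delete_current): list=[75, 2, 9, 1, 5, 4] cursor@75
After 6 (prev): list=[75, 2, 9, 1, 5, 4] cursor@75
After 7 (prev): list=[75, 2, 9, 1, 5, 4] cursor@75
After 8 (prev): list=[75, 2, 9, 1, 5, 4] cursor@75
After 9 (delete_current): list=[2, 9, 1, 5, 4] cursor@2
After 10 (delete_current): list=[9, 1, 5, 4] cursor@9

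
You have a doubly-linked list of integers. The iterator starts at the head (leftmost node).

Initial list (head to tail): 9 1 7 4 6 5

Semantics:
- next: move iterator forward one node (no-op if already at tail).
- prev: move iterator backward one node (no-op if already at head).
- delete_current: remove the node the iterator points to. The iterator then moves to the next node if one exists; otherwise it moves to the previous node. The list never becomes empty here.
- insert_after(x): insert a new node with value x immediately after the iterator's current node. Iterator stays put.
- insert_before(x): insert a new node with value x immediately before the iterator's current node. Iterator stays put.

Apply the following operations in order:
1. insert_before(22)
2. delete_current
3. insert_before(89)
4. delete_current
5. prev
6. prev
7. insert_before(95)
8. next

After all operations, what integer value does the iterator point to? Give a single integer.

After 1 (insert_before(22)): list=[22, 9, 1, 7, 4, 6, 5] cursor@9
After 2 (delete_current): list=[22, 1, 7, 4, 6, 5] cursor@1
After 3 (insert_before(89)): list=[22, 89, 1, 7, 4, 6, 5] cursor@1
After 4 (delete_current): list=[22, 89, 7, 4, 6, 5] cursor@7
After 5 (prev): list=[22, 89, 7, 4, 6, 5] cursor@89
After 6 (prev): list=[22, 89, 7, 4, 6, 5] cursor@22
After 7 (insert_before(95)): list=[95, 22, 89, 7, 4, 6, 5] cursor@22
After 8 (next): list=[95, 22, 89, 7, 4, 6, 5] cursor@89

Answer: 89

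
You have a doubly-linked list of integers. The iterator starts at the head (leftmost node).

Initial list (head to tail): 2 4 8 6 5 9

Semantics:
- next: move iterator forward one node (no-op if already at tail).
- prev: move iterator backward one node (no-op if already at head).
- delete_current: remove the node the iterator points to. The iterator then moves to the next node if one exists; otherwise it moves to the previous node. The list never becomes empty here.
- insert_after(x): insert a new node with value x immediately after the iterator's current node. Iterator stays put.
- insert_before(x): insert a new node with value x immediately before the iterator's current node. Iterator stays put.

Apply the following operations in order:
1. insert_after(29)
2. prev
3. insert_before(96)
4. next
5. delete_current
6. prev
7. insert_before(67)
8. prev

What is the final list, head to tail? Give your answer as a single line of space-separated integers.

Answer: 96 67 2 4 8 6 5 9

Derivation:
After 1 (insert_after(29)): list=[2, 29, 4, 8, 6, 5, 9] cursor@2
After 2 (prev): list=[2, 29, 4, 8, 6, 5, 9] cursor@2
After 3 (insert_before(96)): list=[96, 2, 29, 4, 8, 6, 5, 9] cursor@2
After 4 (next): list=[96, 2, 29, 4, 8, 6, 5, 9] cursor@29
After 5 (delete_current): list=[96, 2, 4, 8, 6, 5, 9] cursor@4
After 6 (prev): list=[96, 2, 4, 8, 6, 5, 9] cursor@2
After 7 (insert_before(67)): list=[96, 67, 2, 4, 8, 6, 5, 9] cursor@2
After 8 (prev): list=[96, 67, 2, 4, 8, 6, 5, 9] cursor@67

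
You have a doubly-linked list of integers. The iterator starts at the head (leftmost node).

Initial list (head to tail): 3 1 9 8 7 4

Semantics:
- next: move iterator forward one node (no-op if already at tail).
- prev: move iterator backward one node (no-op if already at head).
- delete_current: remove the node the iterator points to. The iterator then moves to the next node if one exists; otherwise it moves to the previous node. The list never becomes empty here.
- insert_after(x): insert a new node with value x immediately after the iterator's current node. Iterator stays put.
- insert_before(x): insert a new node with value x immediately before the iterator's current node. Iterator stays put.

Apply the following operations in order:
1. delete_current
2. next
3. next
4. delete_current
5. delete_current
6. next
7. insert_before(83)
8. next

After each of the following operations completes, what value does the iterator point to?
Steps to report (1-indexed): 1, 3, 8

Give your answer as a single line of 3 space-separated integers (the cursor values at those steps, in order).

After 1 (delete_current): list=[1, 9, 8, 7, 4] cursor@1
After 2 (next): list=[1, 9, 8, 7, 4] cursor@9
After 3 (next): list=[1, 9, 8, 7, 4] cursor@8
After 4 (delete_current): list=[1, 9, 7, 4] cursor@7
After 5 (delete_current): list=[1, 9, 4] cursor@4
After 6 (next): list=[1, 9, 4] cursor@4
After 7 (insert_before(83)): list=[1, 9, 83, 4] cursor@4
After 8 (next): list=[1, 9, 83, 4] cursor@4

Answer: 1 8 4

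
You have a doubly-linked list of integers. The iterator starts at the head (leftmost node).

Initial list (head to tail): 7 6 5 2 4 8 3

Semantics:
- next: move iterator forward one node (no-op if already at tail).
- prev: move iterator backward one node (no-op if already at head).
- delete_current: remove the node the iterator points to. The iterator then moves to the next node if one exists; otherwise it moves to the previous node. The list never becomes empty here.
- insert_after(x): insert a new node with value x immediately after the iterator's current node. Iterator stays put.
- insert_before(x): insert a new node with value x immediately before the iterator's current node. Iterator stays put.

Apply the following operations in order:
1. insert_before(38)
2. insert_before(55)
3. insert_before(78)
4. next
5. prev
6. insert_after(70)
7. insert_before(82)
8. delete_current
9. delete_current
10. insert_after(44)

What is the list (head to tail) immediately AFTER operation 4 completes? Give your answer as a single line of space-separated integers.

Answer: 38 55 78 7 6 5 2 4 8 3

Derivation:
After 1 (insert_before(38)): list=[38, 7, 6, 5, 2, 4, 8, 3] cursor@7
After 2 (insert_before(55)): list=[38, 55, 7, 6, 5, 2, 4, 8, 3] cursor@7
After 3 (insert_before(78)): list=[38, 55, 78, 7, 6, 5, 2, 4, 8, 3] cursor@7
After 4 (next): list=[38, 55, 78, 7, 6, 5, 2, 4, 8, 3] cursor@6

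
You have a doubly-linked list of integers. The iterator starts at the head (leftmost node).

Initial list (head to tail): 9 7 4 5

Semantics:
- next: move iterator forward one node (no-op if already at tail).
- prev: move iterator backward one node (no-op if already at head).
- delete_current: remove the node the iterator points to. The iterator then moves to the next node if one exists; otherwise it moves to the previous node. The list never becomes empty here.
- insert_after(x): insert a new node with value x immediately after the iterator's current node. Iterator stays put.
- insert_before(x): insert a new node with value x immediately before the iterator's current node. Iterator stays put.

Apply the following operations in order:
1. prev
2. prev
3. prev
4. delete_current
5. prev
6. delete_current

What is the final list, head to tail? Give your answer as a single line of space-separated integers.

Answer: 4 5

Derivation:
After 1 (prev): list=[9, 7, 4, 5] cursor@9
After 2 (prev): list=[9, 7, 4, 5] cursor@9
After 3 (prev): list=[9, 7, 4, 5] cursor@9
After 4 (delete_current): list=[7, 4, 5] cursor@7
After 5 (prev): list=[7, 4, 5] cursor@7
After 6 (delete_current): list=[4, 5] cursor@4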